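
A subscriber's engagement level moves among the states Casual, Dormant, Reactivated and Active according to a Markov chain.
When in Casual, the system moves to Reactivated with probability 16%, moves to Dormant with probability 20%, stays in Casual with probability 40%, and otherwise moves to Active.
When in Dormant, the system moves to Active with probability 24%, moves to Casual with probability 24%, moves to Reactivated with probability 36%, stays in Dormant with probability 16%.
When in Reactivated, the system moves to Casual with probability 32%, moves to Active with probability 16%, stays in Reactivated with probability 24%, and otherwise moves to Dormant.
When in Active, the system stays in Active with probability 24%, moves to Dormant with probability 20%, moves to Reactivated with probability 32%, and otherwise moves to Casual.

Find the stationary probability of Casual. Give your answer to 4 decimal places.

Let the stationary distribution be π with π = πP and π_1 + π_2 + π_3 + π_4 = 1.
π_1 = 0.4·π_1 + 0.24·π_2 + 0.32·π_3 + 0.24·π_4
π_2 = 0.2·π_1 + 0.16·π_2 + 0.28·π_3 + 0.2·π_4
π_3 = 0.16·π_1 + 0.36·π_2 + 0.24·π_3 + 0.32·π_4
Solving with the normalization constraint gives π = (0.3103, 0.2122, 0.2582, 0.2193).
So the stationary probability of Casual is 0.3103.

0.3103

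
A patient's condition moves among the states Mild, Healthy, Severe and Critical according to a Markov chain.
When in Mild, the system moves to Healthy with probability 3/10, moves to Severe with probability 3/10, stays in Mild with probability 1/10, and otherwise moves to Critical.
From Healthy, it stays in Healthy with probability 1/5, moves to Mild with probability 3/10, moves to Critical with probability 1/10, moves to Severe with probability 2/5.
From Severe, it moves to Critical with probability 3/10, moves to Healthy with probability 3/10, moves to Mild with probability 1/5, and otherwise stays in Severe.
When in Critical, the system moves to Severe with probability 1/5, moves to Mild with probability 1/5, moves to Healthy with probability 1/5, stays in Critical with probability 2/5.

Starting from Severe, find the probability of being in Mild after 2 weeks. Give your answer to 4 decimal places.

Propagate the distribution vector 2 weeks from Severe.
After 0 weeks: (0.0000, 0.0000, 1.0000, 0.0000)
After 1 week: (0.2000, 0.3000, 0.2000, 0.3000)
After 2 weeks: (0.2100, 0.2400, 0.2800, 0.2700)
P(in Mild after 2 weeks) = 0.2100

0.2100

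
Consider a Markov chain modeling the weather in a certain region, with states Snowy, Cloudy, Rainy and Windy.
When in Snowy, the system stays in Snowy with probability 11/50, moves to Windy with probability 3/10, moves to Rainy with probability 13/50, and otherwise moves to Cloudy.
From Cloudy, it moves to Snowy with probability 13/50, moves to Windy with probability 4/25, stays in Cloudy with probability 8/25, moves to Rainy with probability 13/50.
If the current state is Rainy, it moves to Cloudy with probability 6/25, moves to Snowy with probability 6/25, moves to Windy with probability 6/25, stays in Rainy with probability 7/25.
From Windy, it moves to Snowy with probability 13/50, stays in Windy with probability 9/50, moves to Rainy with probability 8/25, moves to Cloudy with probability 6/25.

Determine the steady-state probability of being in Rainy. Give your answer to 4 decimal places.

Let the stationary distribution be π with π = πP and π_1 + π_2 + π_3 + π_4 = 1.
π_1 = 0.22·π_1 + 0.26·π_2 + 0.24·π_3 + 0.26·π_4
π_2 = 0.22·π_1 + 0.32·π_2 + 0.24·π_3 + 0.24·π_4
π_3 = 0.26·π_1 + 0.26·π_2 + 0.28·π_3 + 0.32·π_4
Solving with the normalization constraint gives π = (0.2446, 0.2556, 0.2788, 0.2210).
So the stationary probability of Rainy is 0.2788.

0.2788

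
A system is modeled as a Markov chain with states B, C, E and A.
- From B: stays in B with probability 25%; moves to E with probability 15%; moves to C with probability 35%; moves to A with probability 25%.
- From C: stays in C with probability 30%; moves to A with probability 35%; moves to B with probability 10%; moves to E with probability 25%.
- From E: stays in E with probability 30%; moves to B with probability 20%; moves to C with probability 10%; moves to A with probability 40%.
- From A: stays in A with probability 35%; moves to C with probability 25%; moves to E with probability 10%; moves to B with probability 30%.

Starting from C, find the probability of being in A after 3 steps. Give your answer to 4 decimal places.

Propagate the distribution vector 3 steps from C.
After 0 steps: (0.0000, 1.0000, 0.0000, 0.0000)
After 1 step: (0.1000, 0.3000, 0.2500, 0.3500)
After 2 steps: (0.2100, 0.2375, 0.2000, 0.3525)
After 3 steps: (0.2220, 0.2529, 0.1861, 0.3390)
P(in A after 3 steps) = 0.3390

0.3390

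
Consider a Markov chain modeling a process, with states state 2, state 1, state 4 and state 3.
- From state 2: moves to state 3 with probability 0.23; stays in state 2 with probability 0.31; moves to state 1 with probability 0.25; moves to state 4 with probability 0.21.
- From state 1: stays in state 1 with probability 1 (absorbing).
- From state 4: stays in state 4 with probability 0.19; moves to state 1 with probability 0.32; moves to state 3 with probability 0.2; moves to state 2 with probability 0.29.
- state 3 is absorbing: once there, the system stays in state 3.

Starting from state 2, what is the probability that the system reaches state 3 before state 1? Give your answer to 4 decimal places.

0.4584

Let h(s) be the probability of absorption at state 3 starting from transient state s. Then h(state 3) = 1 and h(state 1) = 0. By first-step analysis:
h(state 2) = 0.31·h(state 2) + 0.25·0 + 0.21·h(state 4) + 0.23·1
h(state 4) = 0.29·h(state 2) + 0.32·0 + 0.19·h(state 4) + 0.2·1
Solving: h(state 2) = 0.4584, h(state 4) = 0.4110.
Starting from state 2, the probability is 0.4584.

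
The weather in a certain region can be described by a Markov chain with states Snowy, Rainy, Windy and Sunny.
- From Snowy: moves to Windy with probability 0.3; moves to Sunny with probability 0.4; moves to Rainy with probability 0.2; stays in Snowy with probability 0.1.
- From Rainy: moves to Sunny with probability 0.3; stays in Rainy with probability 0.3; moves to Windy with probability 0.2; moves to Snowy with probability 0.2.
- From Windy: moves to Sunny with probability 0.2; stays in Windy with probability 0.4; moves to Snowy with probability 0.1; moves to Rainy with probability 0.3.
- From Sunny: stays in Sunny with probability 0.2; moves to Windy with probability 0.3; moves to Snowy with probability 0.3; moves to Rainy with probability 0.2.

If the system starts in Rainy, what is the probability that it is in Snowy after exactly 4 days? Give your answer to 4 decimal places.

Propagate the distribution vector 4 days from Rainy.
After 0 days: (0.0000, 1.0000, 0.0000, 0.0000)
After 1 day: (0.2000, 0.3000, 0.2000, 0.3000)
After 2 days: (0.1900, 0.2500, 0.2900, 0.2700)
After 3 days: (0.1790, 0.2540, 0.3040, 0.2630)
After 4 days: (0.1780, 0.2558, 0.3050, 0.2612)
P(in Snowy after 4 days) = 0.1780

0.1780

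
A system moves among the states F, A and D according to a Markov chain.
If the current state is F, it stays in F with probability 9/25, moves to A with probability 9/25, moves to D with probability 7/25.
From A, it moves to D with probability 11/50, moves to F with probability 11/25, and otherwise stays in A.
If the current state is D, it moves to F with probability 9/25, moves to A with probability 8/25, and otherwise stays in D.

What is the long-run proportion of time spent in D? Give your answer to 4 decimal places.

0.2703

Let the stationary distribution be π with π = πP and π_1 + π_2 + π_3 = 1.
π_1 = 0.36·π_1 + 0.44·π_2 + 0.36·π_3
π_2 = 0.36·π_1 + 0.34·π_2 + 0.32·π_3
Solving with the normalization constraint gives π = (0.3874, 0.3423, 0.2703).
So the stationary probability of D is 0.2703.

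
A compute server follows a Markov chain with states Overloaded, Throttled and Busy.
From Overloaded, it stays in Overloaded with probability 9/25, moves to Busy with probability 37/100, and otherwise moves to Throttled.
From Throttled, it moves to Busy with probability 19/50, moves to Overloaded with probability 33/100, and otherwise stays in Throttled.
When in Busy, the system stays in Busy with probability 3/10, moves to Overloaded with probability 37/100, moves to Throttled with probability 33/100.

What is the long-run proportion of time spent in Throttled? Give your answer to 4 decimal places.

0.2969

Let the stationary distribution be π with π = πP and π_1 + π_2 + π_3 = 1.
π_1 = 0.36·π_1 + 0.33·π_2 + 0.37·π_3
π_2 = 0.27·π_1 + 0.29·π_2 + 0.33·π_3
Solving with the normalization constraint gives π = (0.3546, 0.2969, 0.3486).
So the stationary probability of Throttled is 0.2969.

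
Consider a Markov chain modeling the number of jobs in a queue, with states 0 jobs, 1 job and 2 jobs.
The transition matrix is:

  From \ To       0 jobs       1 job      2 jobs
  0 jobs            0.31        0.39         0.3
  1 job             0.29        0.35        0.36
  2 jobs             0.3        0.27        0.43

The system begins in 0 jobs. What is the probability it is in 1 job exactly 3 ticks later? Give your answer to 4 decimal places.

0.3330

Propagate the distribution vector 3 ticks from 0 jobs.
After 0 ticks: (1.0000, 0.0000, 0.0000)
After 1 tick: (0.3100, 0.3900, 0.3000)
After 2 ticks: (0.2992, 0.3384, 0.3624)
After 3 ticks: (0.2996, 0.3330, 0.3674)
P(in 1 job after 3 ticks) = 0.3330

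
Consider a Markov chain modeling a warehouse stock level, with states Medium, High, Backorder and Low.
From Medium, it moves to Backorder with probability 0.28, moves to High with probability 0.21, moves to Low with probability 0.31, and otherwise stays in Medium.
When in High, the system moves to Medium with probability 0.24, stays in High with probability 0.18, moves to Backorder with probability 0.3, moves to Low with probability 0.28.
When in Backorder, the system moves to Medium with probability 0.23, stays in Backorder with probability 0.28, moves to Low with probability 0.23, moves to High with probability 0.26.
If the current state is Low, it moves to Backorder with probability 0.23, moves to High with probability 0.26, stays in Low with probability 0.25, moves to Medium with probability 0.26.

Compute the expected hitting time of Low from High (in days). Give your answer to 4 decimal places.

Let t(s) be the expected number of days to first reach Low from state s, with t(Low) = 0. Conditioning on the first day:
t(Medium) = 1 + 0.2·t(Medium) + 0.21·t(High) + 0.28·t(Backorder)
t(High) = 1 + 0.24·t(Medium) + 0.18·t(High) + 0.3·t(Backorder)
t(Backorder) = 1 + 0.23·t(Medium) + 0.26·t(High) + 0.28·t(Backorder)
Solving: t(Medium) = 3.5623, t(High) = 3.6716, t(Backorder) = 3.8527.
Expected days from High to Low: 3.6716.

3.6716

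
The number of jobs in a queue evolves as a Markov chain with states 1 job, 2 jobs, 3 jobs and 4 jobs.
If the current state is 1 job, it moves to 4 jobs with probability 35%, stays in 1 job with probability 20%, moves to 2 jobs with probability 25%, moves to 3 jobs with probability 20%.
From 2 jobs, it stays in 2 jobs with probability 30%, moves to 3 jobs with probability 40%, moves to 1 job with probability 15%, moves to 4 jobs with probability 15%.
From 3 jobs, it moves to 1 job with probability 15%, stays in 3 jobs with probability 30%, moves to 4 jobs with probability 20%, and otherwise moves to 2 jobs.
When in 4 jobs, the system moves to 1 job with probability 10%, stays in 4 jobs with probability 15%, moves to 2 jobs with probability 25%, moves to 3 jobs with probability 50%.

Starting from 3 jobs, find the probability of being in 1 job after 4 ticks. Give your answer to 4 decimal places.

0.1475

Propagate the distribution vector 4 ticks from 3 jobs.
After 0 ticks: (0.0000, 0.0000, 1.0000, 0.0000)
After 1 tick: (0.1500, 0.3500, 0.3000, 0.2000)
After 2 ticks: (0.1475, 0.2975, 0.3600, 0.1950)
After 3 ticks: (0.1476, 0.3009, 0.3540, 0.1975)
After 4 ticks: (0.1475, 0.3004, 0.3548, 0.1972)
P(in 1 job after 4 ticks) = 0.1475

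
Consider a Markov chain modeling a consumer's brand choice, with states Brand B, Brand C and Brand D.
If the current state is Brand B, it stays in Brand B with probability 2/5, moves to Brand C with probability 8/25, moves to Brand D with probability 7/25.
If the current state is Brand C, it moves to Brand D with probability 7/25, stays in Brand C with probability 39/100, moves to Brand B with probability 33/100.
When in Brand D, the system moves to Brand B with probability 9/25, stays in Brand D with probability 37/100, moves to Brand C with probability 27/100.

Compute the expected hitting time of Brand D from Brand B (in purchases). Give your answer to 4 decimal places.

3.5714

Let t(s) be the expected number of purchases to first reach Brand D from state s, with t(Brand D) = 0. Conditioning on the first purchase:
t(Brand B) = 1 + 0.4·t(Brand B) + 0.32·t(Brand C)
t(Brand C) = 1 + 0.33·t(Brand B) + 0.39·t(Brand C)
Solving: t(Brand B) = 3.5714, t(Brand C) = 3.5714.
Expected purchases from Brand B to Brand D: 3.5714.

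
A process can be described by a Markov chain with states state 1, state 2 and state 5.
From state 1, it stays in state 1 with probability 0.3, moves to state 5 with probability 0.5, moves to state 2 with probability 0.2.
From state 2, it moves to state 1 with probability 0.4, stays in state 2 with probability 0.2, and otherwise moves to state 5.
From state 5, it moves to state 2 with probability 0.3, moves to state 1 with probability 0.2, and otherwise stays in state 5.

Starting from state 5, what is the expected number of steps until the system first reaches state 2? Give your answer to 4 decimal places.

3.6000

Let t(s) be the expected number of steps to first reach state 2 from state s, with t(state 2) = 0. Conditioning on the first step:
t(state 1) = 1 + 0.3·t(state 1) + 0.5·t(state 5)
t(state 5) = 1 + 0.2·t(state 1) + 0.5·t(state 5)
Solving: t(state 1) = 4.0000, t(state 5) = 3.6000.
Expected steps from state 5 to state 2: 3.6000.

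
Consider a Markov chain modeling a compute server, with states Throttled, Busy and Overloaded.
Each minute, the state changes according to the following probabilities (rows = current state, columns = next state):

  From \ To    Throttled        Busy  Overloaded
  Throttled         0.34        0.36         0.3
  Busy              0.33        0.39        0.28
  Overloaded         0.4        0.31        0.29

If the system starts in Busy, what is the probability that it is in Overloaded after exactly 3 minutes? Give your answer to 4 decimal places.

0.2900

Propagate the distribution vector 3 minutes from Busy.
After 0 minutes: (0.0000, 1.0000, 0.0000)
After 1 minute: (0.3300, 0.3900, 0.2800)
After 2 minutes: (0.3529, 0.3577, 0.2894)
After 3 minutes: (0.3538, 0.3563, 0.2900)
P(in Overloaded after 3 minutes) = 0.2900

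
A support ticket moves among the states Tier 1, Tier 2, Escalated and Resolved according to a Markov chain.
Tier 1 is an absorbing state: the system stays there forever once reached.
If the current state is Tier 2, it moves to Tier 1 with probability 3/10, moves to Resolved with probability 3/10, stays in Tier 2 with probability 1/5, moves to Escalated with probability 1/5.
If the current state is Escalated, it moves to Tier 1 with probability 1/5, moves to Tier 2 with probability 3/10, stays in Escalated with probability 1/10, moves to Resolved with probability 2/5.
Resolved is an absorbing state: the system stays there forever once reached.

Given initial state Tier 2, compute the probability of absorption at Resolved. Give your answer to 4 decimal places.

0.5303

Let h(s) be the probability of absorption at Resolved starting from transient state s. Then h(Resolved) = 1 and h(Tier 1) = 0. By first-step analysis:
h(Tier 2) = 0.3·0 + 0.2·h(Tier 2) + 0.2·h(Escalated) + 0.3·1
h(Escalated) = 0.2·0 + 0.3·h(Tier 2) + 0.1·h(Escalated) + 0.4·1
Solving: h(Tier 2) = 0.5303, h(Escalated) = 0.6212.
Starting from Tier 2, the probability is 0.5303.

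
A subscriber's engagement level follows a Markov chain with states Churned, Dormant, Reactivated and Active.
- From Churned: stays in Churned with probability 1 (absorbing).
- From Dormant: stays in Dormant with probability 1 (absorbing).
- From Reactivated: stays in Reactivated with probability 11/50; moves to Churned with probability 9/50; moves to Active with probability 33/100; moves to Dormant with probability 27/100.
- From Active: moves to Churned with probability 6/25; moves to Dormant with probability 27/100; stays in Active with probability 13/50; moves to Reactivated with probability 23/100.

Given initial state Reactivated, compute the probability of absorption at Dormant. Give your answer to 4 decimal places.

Let h(s) be the probability of absorption at Dormant starting from transient state s. Then h(Dormant) = 1 and h(Churned) = 0. By first-step analysis:
h(Reactivated) = 0.18·0 + 0.27·1 + 0.22·h(Reactivated) + 0.33·h(Active)
h(Active) = 0.24·0 + 0.27·1 + 0.23·h(Reactivated) + 0.26·h(Active)
Solving: h(Reactivated) = 0.5763, h(Active) = 0.5440.
Starting from Reactivated, the probability is 0.5763.

0.5763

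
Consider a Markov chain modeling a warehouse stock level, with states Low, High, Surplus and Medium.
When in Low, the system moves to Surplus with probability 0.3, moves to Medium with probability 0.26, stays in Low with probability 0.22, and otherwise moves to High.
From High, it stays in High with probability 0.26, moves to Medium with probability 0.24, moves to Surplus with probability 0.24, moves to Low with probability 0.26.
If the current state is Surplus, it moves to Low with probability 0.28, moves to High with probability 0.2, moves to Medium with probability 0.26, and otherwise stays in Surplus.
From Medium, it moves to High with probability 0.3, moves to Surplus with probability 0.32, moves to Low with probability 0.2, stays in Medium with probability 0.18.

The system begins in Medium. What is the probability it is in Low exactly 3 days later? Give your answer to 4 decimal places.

0.2412

Propagate the distribution vector 3 days from Medium.
After 0 days: (0.0000, 0.0000, 0.0000, 1.0000)
After 1 day: (0.2000, 0.3000, 0.3200, 0.1800)
After 2 days: (0.2476, 0.2400, 0.2728, 0.2396)
After 3 days: (0.2412, 0.2433, 0.2795, 0.2360)
P(in Low after 3 days) = 0.2412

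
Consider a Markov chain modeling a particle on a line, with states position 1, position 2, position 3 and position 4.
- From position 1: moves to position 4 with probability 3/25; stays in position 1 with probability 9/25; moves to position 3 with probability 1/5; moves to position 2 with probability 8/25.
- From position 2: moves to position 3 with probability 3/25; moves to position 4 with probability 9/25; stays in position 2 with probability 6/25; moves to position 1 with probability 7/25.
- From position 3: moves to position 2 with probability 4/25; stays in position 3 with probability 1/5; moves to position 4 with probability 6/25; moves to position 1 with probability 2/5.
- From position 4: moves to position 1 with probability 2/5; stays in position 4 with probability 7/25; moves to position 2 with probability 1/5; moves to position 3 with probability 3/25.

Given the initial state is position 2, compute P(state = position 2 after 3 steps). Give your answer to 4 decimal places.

Propagate the distribution vector 3 steps from position 2.
After 0 steps: (0.0000, 1.0000, 0.0000, 0.0000)
After 1 step: (0.2800, 0.2400, 0.1200, 0.3600)
After 2 steps: (0.3600, 0.2384, 0.1520, 0.2496)
After 3 steps: (0.3570, 0.2467, 0.1610, 0.2354)
P(in position 2 after 3 steps) = 0.2467

0.2467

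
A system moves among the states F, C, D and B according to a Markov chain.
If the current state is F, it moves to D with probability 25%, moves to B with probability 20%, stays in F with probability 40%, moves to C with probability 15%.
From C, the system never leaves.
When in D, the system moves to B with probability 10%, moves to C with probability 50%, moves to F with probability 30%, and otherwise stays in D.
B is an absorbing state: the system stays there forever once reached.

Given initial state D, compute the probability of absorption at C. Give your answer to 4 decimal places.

Let h(s) be the probability of absorption at C starting from transient state s. Then h(C) = 1 and h(B) = 0. By first-step analysis:
h(F) = 0.4·h(F) + 0.15·1 + 0.25·h(D) + 0.2·0
h(D) = 0.3·h(F) + 0.5·1 + 0.1·h(D) + 0.1·0
Solving: h(F) = 0.5591, h(D) = 0.7419.
Starting from D, the probability is 0.7419.

0.7419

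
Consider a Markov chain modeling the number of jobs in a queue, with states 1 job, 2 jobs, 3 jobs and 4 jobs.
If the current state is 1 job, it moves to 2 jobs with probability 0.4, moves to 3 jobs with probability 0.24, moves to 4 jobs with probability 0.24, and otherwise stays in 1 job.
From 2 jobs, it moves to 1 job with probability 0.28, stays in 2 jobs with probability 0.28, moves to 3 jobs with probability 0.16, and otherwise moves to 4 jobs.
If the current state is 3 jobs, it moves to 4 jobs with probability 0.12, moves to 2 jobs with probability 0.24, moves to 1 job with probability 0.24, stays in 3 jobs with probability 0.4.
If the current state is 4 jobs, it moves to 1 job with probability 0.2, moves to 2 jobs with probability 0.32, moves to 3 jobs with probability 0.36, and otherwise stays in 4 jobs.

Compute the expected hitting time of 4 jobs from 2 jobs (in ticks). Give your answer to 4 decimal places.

4.2908

Let t(s) be the expected number of ticks to first reach 4 jobs from state s, with t(4 jobs) = 0. Conditioning on the first tick:
t(1 job) = 1 + 0.12·t(1 job) + 0.4·t(2 jobs) + 0.24·t(3 jobs)
t(2 jobs) = 1 + 0.28·t(1 job) + 0.28·t(2 jobs) + 0.16·t(3 jobs)
t(3 jobs) = 1 + 0.24·t(1 job) + 0.24·t(2 jobs) + 0.4·t(3 jobs)
Solving: t(1 job) = 4.5003, t(2 jobs) = 4.2908, t(3 jobs) = 5.1831.
Expected ticks from 2 jobs to 4 jobs: 4.2908.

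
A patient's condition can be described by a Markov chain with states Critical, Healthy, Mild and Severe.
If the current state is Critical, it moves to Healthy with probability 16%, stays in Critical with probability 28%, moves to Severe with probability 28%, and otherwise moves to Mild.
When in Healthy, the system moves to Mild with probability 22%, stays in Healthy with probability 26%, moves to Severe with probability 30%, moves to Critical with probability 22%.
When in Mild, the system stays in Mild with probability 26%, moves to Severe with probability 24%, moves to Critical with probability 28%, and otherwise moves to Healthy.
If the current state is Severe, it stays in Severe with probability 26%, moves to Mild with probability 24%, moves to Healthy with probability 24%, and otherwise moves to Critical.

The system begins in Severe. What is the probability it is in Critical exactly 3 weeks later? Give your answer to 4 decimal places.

Propagate the distribution vector 3 weeks from Severe.
After 0 weeks: (0.0000, 0.0000, 0.0000, 1.0000)
After 1 week: (0.2600, 0.2400, 0.2400, 0.2600)
After 2 weeks: (0.2604, 0.2192, 0.2504, 0.2700)
After 3 weeks: (0.2614, 0.2185, 0.2510, 0.2690)
P(in Critical after 3 weeks) = 0.2614

0.2614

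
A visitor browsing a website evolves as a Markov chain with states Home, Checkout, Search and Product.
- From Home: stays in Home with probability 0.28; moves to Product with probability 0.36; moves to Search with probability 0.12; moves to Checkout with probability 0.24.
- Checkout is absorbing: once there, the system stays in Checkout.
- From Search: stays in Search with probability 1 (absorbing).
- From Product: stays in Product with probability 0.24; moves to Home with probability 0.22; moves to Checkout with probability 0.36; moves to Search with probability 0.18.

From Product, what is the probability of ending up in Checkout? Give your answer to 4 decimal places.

0.6667

Let h(s) be the probability of absorption at Checkout starting from transient state s. Then h(Checkout) = 1 and h(Search) = 0. By first-step analysis:
h(Home) = 0.28·h(Home) + 0.24·1 + 0.12·0 + 0.36·h(Product)
h(Product) = 0.22·h(Home) + 0.36·1 + 0.18·0 + 0.24·h(Product)
Solving: h(Home) = 0.6667, h(Product) = 0.6667.
Starting from Product, the probability is 0.6667.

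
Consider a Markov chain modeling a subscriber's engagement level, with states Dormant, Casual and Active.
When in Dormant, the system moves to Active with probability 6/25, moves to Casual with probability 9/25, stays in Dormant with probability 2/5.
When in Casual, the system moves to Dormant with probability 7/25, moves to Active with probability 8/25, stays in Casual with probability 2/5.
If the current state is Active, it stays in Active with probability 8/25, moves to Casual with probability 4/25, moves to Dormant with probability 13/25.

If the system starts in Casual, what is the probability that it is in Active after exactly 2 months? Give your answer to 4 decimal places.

Sum over the intermediate state after 1 month:
P = P(Casual→Dormant)·P(Dormant→Active) + P(Casual→Casual)·P(Casual→Active) + P(Casual→Active)·P(Active→Active)
  = 0.28×0.24 + 0.4×0.32 + 0.32×0.32
  = 0.0672 + 0.1280 + 0.1024 = 0.2976

0.2976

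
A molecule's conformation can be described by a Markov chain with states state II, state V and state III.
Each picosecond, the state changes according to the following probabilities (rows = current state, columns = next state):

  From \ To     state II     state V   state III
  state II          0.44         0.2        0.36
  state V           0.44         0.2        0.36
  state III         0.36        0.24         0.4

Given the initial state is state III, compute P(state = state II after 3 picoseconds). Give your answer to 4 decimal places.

0.4099

Propagate the distribution vector 3 picoseconds from state III.
After 0 picoseconds: (0.0000, 0.0000, 1.0000)
After 1 picosecond: (0.3600, 0.2400, 0.4000)
After 2 picoseconds: (0.4080, 0.2160, 0.3760)
After 3 picoseconds: (0.4099, 0.2150, 0.3750)
P(in state II after 3 picoseconds) = 0.4099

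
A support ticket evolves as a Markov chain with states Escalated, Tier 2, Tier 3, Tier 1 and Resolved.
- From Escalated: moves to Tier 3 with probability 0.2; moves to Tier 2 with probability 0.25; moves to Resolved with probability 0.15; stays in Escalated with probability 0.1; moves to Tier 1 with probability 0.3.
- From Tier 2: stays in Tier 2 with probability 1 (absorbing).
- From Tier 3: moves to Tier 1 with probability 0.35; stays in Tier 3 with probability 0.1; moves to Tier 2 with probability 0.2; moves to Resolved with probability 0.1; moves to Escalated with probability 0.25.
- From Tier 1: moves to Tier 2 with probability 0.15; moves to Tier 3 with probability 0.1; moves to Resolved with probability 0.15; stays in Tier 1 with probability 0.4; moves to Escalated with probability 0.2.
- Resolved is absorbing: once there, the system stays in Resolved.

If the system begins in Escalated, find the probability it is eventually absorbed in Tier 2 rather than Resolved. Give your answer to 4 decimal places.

0.5938

Let h(s) be the probability of absorption at Tier 2 starting from transient state s. Then h(Tier 2) = 1 and h(Resolved) = 0. By first-step analysis:
h(Escalated) = 0.1·h(Escalated) + 0.25·1 + 0.2·h(Tier 3) + 0.3·h(Tier 1) + 0.15·0
h(Tier 3) = 0.25·h(Escalated) + 0.2·1 + 0.1·h(Tier 3) + 0.35·h(Tier 1) + 0.1·0
h(Tier 1) = 0.2·h(Escalated) + 0.15·1 + 0.1·h(Tier 3) + 0.4·h(Tier 1) + 0.15·0
Solving: h(Escalated) = 0.5938, h(Tier 3) = 0.6003, h(Tier 1) = 0.5480.
Starting from Escalated, the probability is 0.5938.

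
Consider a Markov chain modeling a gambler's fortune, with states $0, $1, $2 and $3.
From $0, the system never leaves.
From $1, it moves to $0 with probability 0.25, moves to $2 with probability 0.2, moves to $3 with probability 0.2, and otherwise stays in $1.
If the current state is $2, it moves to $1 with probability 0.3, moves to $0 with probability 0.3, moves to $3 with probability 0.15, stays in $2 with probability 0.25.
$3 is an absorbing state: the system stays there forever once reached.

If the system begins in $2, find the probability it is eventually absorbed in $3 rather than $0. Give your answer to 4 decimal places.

0.3684

Let h(s) be the probability of absorption at $3 starting from transient state s. Then h($3) = 1 and h($0) = 0. By first-step analysis:
h($1) = 0.25·0 + 0.35·h($1) + 0.2·h($2) + 0.2·1
h($2) = 0.3·0 + 0.3·h($1) + 0.25·h($2) + 0.15·1
Solving: h($1) = 0.4211, h($2) = 0.3684.
Starting from $2, the probability is 0.3684.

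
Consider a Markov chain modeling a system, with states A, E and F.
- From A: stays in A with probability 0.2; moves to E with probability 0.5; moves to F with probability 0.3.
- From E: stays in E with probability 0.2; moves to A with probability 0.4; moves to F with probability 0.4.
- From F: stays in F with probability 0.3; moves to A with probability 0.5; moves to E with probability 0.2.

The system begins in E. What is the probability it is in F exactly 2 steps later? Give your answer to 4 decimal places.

0.3200

Sum over the intermediate state after 1 step:
P = P(E→A)·P(A→F) + P(E→E)·P(E→F) + P(E→F)·P(F→F)
  = 0.4×0.3 + 0.2×0.4 + 0.4×0.3
  = 0.1200 + 0.0800 + 0.1200 = 0.3200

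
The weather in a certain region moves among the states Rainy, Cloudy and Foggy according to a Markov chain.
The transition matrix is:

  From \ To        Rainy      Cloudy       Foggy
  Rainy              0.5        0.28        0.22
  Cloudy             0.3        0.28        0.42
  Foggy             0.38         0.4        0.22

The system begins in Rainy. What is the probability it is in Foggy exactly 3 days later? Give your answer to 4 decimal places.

0.2813

Propagate the distribution vector 3 days from Rainy.
After 0 days: (1.0000, 0.0000, 0.0000)
After 1 day: (0.5000, 0.2800, 0.2200)
After 2 days: (0.4176, 0.3064, 0.2760)
After 3 days: (0.4056, 0.3131, 0.2813)
P(in Foggy after 3 days) = 0.2813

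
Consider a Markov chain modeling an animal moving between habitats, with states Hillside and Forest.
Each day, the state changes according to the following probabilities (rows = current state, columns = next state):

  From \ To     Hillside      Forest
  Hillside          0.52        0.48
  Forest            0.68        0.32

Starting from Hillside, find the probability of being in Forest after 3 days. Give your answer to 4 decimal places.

0.4155

Propagate the distribution vector 3 days from Hillside.
After 0 days: (1.0000, 0.0000)
After 1 day: (0.5200, 0.4800)
After 2 days: (0.5968, 0.4032)
After 3 days: (0.5845, 0.4155)
P(in Forest after 3 days) = 0.4155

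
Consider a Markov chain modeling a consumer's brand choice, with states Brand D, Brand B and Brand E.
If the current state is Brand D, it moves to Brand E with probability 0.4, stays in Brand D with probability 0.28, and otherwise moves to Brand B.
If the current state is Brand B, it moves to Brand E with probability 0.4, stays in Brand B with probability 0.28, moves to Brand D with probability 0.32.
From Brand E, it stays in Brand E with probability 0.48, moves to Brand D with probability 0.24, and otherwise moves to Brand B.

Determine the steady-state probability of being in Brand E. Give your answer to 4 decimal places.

Let the stationary distribution be π with π = πP and π_1 + π_2 + π_3 = 1.
π_1 = 0.28·π_1 + 0.32·π_2 + 0.24·π_3
π_2 = 0.32·π_1 + 0.28·π_2 + 0.28·π_3
Solving with the normalization constraint gives π = (0.2742, 0.2910, 0.4348).
So the stationary probability of Brand E is 0.4348.

0.4348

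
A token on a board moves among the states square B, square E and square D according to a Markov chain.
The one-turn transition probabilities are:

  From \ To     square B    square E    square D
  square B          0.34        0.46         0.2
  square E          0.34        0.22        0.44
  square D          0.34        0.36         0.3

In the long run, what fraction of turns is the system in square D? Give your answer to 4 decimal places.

Let the stationary distribution be π with π = πP and π_1 + π_2 + π_3 = 1.
π_1 = 0.34·π_1 + 0.34·π_2 + 0.34·π_3
π_2 = 0.46·π_1 + 0.22·π_2 + 0.36·π_3
Solving with the normalization constraint gives π = (0.3400, 0.3456, 0.3144).
So the stationary probability of square D is 0.3144.

0.3144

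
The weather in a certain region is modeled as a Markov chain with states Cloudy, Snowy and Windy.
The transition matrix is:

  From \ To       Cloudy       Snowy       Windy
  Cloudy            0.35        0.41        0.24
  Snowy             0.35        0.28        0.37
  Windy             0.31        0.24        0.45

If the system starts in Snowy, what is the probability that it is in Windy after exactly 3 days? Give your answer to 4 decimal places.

0.3548

Propagate the distribution vector 3 days from Snowy.
After 0 days: (0.0000, 1.0000, 0.0000)
After 1 day: (0.3500, 0.2800, 0.3700)
After 2 days: (0.3352, 0.3107, 0.3541)
After 3 days: (0.3358, 0.3094, 0.3548)
P(in Windy after 3 days) = 0.3548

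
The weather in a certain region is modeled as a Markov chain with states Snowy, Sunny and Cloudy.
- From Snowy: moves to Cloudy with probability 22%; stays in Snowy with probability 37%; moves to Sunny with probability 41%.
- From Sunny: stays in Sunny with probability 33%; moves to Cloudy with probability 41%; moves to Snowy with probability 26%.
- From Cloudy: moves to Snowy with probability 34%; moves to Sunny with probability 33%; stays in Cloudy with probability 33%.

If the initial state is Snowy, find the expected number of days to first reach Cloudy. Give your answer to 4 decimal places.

Let t(s) be the expected number of days to first reach Cloudy from state s, with t(Cloudy) = 0. Conditioning on the first day:
t(Snowy) = 1 + 0.37·t(Snowy) + 0.41·t(Sunny)
t(Sunny) = 1 + 0.26·t(Snowy) + 0.33·t(Sunny)
Solving: t(Snowy) = 3.4231, t(Sunny) = 2.8209.
Expected days from Snowy to Cloudy: 3.4231.

3.4231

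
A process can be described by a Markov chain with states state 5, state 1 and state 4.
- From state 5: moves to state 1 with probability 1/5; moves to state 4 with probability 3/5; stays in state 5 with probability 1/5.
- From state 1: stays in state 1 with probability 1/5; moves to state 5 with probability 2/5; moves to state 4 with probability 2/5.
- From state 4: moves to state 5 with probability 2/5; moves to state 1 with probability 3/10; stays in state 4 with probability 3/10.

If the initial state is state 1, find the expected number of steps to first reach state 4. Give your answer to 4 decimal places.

2.1429

Let t(s) be the expected number of steps to first reach state 4 from state s, with t(state 4) = 0. Conditioning on the first step:
t(state 5) = 1 + 0.2·t(state 5) + 0.2·t(state 1)
t(state 1) = 1 + 0.4·t(state 5) + 0.2·t(state 1)
Solving: t(state 5) = 1.7857, t(state 1) = 2.1429.
Expected steps from state 1 to state 4: 2.1429.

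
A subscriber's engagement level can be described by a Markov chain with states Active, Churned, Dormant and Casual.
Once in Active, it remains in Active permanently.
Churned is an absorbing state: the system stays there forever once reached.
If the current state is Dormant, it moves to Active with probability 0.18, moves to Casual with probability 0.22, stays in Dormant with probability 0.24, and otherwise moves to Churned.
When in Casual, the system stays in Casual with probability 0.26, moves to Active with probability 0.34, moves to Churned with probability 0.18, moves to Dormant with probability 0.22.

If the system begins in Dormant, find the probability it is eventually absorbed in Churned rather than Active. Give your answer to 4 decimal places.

Let h(s) be the probability of absorption at Churned starting from transient state s. Then h(Churned) = 1 and h(Active) = 0. By first-step analysis:
h(Dormant) = 0.18·0 + 0.36·1 + 0.24·h(Dormant) + 0.22·h(Casual)
h(Casual) = 0.34·0 + 0.18·1 + 0.22·h(Dormant) + 0.26·h(Casual)
Solving: h(Dormant) = 0.5953, h(Casual) = 0.4202.
Starting from Dormant, the probability is 0.5953.

0.5953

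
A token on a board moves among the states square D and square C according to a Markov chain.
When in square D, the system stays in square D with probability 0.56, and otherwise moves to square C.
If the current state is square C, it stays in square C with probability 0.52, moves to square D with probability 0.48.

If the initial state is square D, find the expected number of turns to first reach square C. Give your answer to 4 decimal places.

2.2727

Let t(s) be the expected number of turns to first reach square C from state s, with t(square C) = 0. Conditioning on the first turn:
t(square D) = 1 + 0.56·t(square D)
Solving: t(square D) = 2.2727.
Expected turns from square D to square C: 2.2727.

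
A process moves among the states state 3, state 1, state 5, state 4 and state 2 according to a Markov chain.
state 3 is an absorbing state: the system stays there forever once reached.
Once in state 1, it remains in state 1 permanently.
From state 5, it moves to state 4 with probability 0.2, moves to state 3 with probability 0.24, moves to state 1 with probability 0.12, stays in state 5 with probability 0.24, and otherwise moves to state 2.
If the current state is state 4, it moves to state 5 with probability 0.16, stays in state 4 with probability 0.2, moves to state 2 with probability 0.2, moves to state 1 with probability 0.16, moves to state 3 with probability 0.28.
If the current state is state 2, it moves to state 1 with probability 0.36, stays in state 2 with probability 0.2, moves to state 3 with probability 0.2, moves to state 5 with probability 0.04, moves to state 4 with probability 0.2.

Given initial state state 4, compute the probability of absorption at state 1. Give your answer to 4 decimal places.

Let h(s) be the probability of absorption at state 1 starting from transient state s. Then h(state 1) = 1 and h(state 3) = 0. By first-step analysis:
h(state 5) = 0.24·0 + 0.12·1 + 0.24·h(state 5) + 0.2·h(state 4) + 0.2·h(state 2)
h(state 4) = 0.28·0 + 0.16·1 + 0.16·h(state 5) + 0.2·h(state 4) + 0.2·h(state 2)
h(state 2) = 0.2·0 + 0.36·1 + 0.04·h(state 5) + 0.2·h(state 4) + 0.2·h(state 2)
Solving: h(state 5) = 0.4231, h(state 4) = 0.4292, h(state 2) = 0.5785.
Starting from state 4, the probability is 0.4292.

0.4292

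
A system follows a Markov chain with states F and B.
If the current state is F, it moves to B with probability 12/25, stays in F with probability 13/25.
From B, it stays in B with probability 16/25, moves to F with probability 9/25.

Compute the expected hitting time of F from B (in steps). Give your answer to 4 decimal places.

Let t(s) be the expected number of steps to first reach F from state s, with t(F) = 0. Conditioning on the first step:
t(B) = 1 + 0.64·t(B)
Solving: t(B) = 2.7778.
Expected steps from B to F: 2.7778.

2.7778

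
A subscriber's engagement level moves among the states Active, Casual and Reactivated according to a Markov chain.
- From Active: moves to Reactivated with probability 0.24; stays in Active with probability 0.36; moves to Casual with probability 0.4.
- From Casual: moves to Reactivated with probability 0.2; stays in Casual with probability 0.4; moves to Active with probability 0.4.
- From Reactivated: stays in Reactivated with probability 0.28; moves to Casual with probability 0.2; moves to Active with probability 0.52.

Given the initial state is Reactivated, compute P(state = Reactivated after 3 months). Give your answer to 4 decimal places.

0.2360

Propagate the distribution vector 3 months from Reactivated.
After 0 months: (0.0000, 0.0000, 1.0000)
After 1 month: (0.5200, 0.2000, 0.2800)
After 2 months: (0.4128, 0.3440, 0.2432)
After 3 months: (0.4127, 0.3514, 0.2360)
P(in Reactivated after 3 months) = 0.2360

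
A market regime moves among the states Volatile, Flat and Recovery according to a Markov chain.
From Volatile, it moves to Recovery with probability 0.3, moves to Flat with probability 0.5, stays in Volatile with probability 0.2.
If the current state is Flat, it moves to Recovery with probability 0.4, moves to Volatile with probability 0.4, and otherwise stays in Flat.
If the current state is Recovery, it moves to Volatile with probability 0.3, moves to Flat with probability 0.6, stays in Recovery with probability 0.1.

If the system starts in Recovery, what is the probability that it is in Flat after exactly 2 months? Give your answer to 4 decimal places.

Sum over the intermediate state after 1 month:
P = P(Recovery→Volatile)·P(Volatile→Flat) + P(Recovery→Flat)·P(Flat→Flat) + P(Recovery→Recovery)·P(Recovery→Flat)
  = 0.3×0.5 + 0.6×0.2 + 0.1×0.6
  = 0.1500 + 0.1200 + 0.0600 = 0.3300

0.3300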